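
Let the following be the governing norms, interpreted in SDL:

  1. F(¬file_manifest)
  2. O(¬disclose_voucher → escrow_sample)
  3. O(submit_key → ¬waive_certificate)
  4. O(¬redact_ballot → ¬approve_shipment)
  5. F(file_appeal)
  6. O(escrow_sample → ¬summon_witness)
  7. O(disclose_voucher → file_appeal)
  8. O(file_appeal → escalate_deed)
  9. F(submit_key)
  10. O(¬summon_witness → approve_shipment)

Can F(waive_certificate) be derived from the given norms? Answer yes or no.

No

Premise 3 is O(submit_key → ¬waive_certificate), but O(submit_key) is not derivable from the premises, so it does not yield O(¬waive_certificate).
No other premise forces O(¬waive_certificate). An ideal world satisfying every premise can still have waive_certificate true, so F(waive_certificate) is not derivable.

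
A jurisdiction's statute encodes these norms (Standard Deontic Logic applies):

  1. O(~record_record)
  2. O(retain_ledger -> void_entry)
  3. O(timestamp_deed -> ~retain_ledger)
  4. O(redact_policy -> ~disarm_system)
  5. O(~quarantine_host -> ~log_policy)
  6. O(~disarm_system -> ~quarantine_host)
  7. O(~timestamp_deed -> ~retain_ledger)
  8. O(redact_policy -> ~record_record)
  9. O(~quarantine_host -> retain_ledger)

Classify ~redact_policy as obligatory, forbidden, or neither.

Obligatory

Premises 3 and 7 cover both cases: O(timestamp_deed -> ~retain_ledger) and O(~timestamp_deed -> ~retain_ledger). Since timestamp_deed ∨ ~timestamp_deed is a tautology, O(~retain_ledger) follows.
Premise 9 is O(~quarantine_host -> retain_ledger); contrapositively O(~retain_ledger -> quarantine_host). Since O(~retain_ledger) holds, K gives O(quarantine_host).
Premise 6 is O(~disarm_system -> ~quarantine_host); contrapositively O(quarantine_host -> disarm_system). Since O(quarantine_host) holds, K gives O(disarm_system).
Premise 4, O(redact_policy -> ~disarm_system), contraposes to O(disarm_system -> ~redact_policy); with O(disarm_system) we get O(~redact_policy).
Premises 1, 2, 5, 8 do not contribute to this derivation.
Hence ~redact_policy is obligatory.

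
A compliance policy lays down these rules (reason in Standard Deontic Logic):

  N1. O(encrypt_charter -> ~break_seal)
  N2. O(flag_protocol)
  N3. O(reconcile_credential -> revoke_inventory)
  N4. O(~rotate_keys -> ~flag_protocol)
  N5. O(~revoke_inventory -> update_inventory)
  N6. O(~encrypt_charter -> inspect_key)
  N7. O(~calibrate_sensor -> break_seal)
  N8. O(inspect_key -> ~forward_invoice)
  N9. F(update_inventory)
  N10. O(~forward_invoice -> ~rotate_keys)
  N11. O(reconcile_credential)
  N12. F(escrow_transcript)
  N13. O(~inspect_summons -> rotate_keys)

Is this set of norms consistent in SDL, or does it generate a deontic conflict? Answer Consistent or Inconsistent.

Consistent

Premise 5 is O(~revoke_inventory -> update_inventory), but O(~revoke_inventory) is not derivable from the premises, so it does not yield O(update_inventory).
So O(update_inventory) is not derivable, and the apparent clash with O(~update_inventory) does not arise.
A world satisfying every obligation exists (e.g. break_seal=false, calibrate_sensor=true, encrypt_charter=true, escrow_transcript=false, flag_protocol=true, forward_invoice=true, inspect_key=false, inspect_summons=false, reconcile_credential=true, revoke_inventory=true, rotate_keys=true, update_inventory=false); no atom is both obligatory and forbidden, so the set is consistent.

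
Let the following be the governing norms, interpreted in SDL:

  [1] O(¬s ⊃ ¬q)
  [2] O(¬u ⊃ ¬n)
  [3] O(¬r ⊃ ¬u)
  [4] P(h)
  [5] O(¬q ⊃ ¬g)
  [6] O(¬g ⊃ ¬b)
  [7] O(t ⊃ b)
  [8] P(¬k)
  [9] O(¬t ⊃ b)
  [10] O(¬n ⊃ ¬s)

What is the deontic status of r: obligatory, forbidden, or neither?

By case analysis on ¬t: premise 9 gives O(¬t ⊃ b) and premise 7 gives O(t ⊃ b), so O(b) either way.
Premise 6, O(¬g ⊃ ¬b), contraposes to O(b ⊃ g); with O(b) we get O(g).
Premise 5 is O(¬q ⊃ ¬g); contrapositively O(g ⊃ q). Since O(g) holds, K gives O(q).
Premise 1 is O(¬s ⊃ ¬q); contrapositively O(q ⊃ s). Since O(q) holds, K gives O(s).
The contrapositive of premise 10 (O(¬n ⊃ ¬s)) is O(s ⊃ n), and O(s) is already established, so O(n).
The contrapositive of premise 2 (O(¬u ⊃ ¬n)) is O(n ⊃ u), and O(n) is already established, so O(u).
Premise 3 is O(¬r ⊃ ¬u); contrapositively O(u ⊃ r). Since O(u) holds, K gives O(r).
Premises 4, 8 do not contribute to this derivation.
Hence r is obligatory.

Obligatory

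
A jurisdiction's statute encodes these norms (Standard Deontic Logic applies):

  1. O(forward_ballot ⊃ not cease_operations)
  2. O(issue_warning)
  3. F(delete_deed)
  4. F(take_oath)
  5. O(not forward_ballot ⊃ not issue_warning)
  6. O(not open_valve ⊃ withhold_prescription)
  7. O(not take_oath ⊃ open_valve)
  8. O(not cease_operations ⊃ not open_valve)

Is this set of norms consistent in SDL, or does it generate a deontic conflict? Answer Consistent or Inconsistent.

Inconsistent

F(take_oath) at premise 4 means O(not take_oath).
Applying K to premise 7 (O(not take_oath ⊃ open_valve)) and O(not take_oath) yields O(open_valve).
The contrapositive of premise 8 (O(not cease_operations ⊃ not open_valve)) is O(open_valve ⊃ cease_operations), and O(open_valve) is already established, so O(cease_operations).
The contrapositive of premise 1 (O(forward_ballot ⊃ not cease_operations)) is O(cease_operations ⊃ not forward_ballot), and O(cease_operations) is already established, so O(not forward_ballot).
Applying K to premise 5 (O(not forward_ballot ⊃ not issue_warning)) and O(not forward_ballot) yields O(not issue_warning).
Yet premise 2 states O(issue_warning).
We now have both O(not issue_warning) and O(issue_warning) — issue_warning is simultaneously obligatory and forbidden, violating the D-axiom.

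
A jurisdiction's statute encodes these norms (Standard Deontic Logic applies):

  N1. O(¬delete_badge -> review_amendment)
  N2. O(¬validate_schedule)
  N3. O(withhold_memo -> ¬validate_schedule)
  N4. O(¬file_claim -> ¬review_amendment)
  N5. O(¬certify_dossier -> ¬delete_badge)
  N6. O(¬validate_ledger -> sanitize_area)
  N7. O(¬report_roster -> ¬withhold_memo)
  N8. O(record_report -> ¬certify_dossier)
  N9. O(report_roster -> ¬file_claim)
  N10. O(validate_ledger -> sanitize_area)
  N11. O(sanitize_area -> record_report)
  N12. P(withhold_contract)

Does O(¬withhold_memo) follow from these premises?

Yes

By case analysis on validate_ledger: premise 10 gives O(validate_ledger -> sanitize_area) and premise 6 gives O(¬validate_ledger -> sanitize_area), so O(sanitize_area) either way.
Premise 11 is O(sanitize_area -> record_report); since O(sanitize_area), deontic closure gives O(record_report).
From O(record_report) and premise 8, O(record_report -> ¬certify_dossier), we obtain O(¬certify_dossier).
Applying K to premise 5 (O(¬certify_dossier -> ¬delete_badge)) and O(¬certify_dossier) yields O(¬delete_badge).
Premise 1 is O(¬delete_badge -> review_amendment); since O(¬delete_badge), deontic closure gives O(review_amendment).
The contrapositive of premise 4 (O(¬file_claim -> ¬review_amendment)) is O(review_amendment -> file_claim), and O(review_amendment) is already established, so O(file_claim).
Premise 9 is O(report_roster -> ¬file_claim); contrapositively O(file_claim -> ¬report_roster). Since O(file_claim) holds, K gives O(¬report_roster).
Applying K to premise 7 (O(¬report_roster -> ¬withhold_memo)) and O(¬report_roster) yields O(¬withhold_memo).
Premises 2, 3, 12 do not contribute to this derivation.
So O(¬withhold_memo) follows.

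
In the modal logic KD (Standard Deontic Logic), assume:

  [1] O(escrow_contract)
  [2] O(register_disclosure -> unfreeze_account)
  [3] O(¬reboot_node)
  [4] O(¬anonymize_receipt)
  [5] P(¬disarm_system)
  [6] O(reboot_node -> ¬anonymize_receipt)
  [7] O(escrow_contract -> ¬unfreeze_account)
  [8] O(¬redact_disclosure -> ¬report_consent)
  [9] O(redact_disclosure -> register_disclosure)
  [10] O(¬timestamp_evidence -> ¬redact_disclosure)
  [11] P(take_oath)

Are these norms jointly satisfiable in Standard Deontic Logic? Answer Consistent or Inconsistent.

Premise 6 is O(reboot_node -> ¬anonymize_receipt); even if O(¬anonymize_receipt) held, inferring O(reboot_node) would be affirming the consequent — invalid.
So O(reboot_node) is not derivable, and the apparent clash with O(¬reboot_node) does not arise.
A world satisfying every obligation exists (e.g. anonymize_receipt=false, disarm_system=false, escrow_contract=true, reboot_node=false, redact_disclosure=false, register_disclosure=false, report_consent=false, take_oath=false, timestamp_evidence=false, unfreeze_account=false); no atom is both obligatory and forbidden, so the set is consistent.

Consistent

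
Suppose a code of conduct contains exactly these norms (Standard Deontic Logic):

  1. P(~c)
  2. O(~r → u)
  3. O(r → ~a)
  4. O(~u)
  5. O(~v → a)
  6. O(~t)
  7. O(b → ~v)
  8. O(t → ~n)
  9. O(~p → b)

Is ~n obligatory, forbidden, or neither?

Neither

Premise 8 is O(t → ~n), but O(t) is not derivable from the premises, so it does not yield O(~n).
No premise or chain of K-axiom applications forces O(~n), and none forces O(n). So ~n is neither obligatory nor forbidden under these norms.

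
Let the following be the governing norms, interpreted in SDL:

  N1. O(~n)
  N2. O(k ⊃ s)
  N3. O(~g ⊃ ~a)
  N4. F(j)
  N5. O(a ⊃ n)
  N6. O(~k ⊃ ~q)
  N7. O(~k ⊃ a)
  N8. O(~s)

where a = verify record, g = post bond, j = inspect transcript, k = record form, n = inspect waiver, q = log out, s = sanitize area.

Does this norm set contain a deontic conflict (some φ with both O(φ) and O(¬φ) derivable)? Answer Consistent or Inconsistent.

Inconsistent

Premise 1 gives O(~n).
The contrapositive of premise 5 (O(a ⊃ n)) is O(~n ⊃ ~a), and O(~n) is already established, so O(~a).
Premise 7 is O(~k ⊃ a); contrapositively O(~a ⊃ k). Since O(~a) holds, K gives O(k).
With premise 2, O(k ⊃ s), the K-axiom yields O(s).
Yet premise 8 states O(~s).
We now have both O(s) and O(~s) — s is simultaneously obligatory and forbidden, violating the D-axiom.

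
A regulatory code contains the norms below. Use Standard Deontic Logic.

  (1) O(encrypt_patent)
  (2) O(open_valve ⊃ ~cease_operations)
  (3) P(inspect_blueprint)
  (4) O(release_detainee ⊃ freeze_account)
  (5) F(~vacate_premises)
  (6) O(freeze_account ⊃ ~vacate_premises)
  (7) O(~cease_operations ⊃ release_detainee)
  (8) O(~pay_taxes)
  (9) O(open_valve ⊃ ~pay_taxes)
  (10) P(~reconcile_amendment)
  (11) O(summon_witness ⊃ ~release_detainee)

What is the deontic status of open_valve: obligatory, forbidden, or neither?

Premise 5 is F(~vacate_premises), i.e. O(vacate_premises).
Premise 6, O(freeze_account ⊃ ~vacate_premises), contraposes to O(vacate_premises ⊃ ~freeze_account); with O(vacate_premises) we get O(~freeze_account).
Premise 4 is O(release_detainee ⊃ freeze_account); contrapositively O(~freeze_account ⊃ ~release_detainee). Since O(~freeze_account) holds, K gives O(~release_detainee).
Premise 7 is O(~cease_operations ⊃ release_detainee); contrapositively O(~release_detainee ⊃ cease_operations). Since O(~release_detainee) holds, K gives O(cease_operations).
Premise 2, O(open_valve ⊃ ~cease_operations), contraposes to O(cease_operations ⊃ ~open_valve); with O(cease_operations) we get O(~open_valve).
Premises 1, 3, 8, 9, 10, 11 do not contribute to this derivation.
Thus O(~open_valve), which is F(open_valve): open_valve is forbidden.

Forbidden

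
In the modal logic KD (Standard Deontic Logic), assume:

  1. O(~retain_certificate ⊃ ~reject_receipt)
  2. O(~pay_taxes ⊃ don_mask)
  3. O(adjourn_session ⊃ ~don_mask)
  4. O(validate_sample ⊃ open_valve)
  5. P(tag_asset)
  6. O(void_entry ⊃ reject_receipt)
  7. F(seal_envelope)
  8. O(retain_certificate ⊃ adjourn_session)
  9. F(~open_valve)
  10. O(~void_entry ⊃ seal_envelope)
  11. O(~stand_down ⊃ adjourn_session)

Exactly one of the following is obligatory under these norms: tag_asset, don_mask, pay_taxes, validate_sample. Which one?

Premise 7, F(seal_envelope), is equivalent to O(~seal_envelope).
Premise 10 is O(~void_entry ⊃ seal_envelope); contrapositively O(~seal_envelope ⊃ void_entry). Since O(~seal_envelope) holds, K gives O(void_entry).
Applying K to premise 6 (O(void_entry ⊃ reject_receipt)) and O(void_entry) yields O(reject_receipt).
Premise 1, O(~retain_certificate ⊃ ~reject_receipt), contraposes to O(reject_receipt ⊃ retain_certificate); with O(reject_receipt) we get O(retain_certificate).
With premise 8, O(retain_certificate ⊃ adjourn_session), the K-axiom yields O(adjourn_session).
From O(adjourn_session) and premise 3, O(adjourn_session ⊃ ~don_mask), we obtain O(~don_mask).
Premise 2 is O(~pay_taxes ⊃ don_mask); contrapositively O(~don_mask ⊃ pay_taxes). Since O(~don_mask) holds, K gives O(pay_taxes).
So O(pay_taxes) holds — pay_taxes is obligatory. None of the other listed options is made obligatory by any chain of premises.

pay_taxes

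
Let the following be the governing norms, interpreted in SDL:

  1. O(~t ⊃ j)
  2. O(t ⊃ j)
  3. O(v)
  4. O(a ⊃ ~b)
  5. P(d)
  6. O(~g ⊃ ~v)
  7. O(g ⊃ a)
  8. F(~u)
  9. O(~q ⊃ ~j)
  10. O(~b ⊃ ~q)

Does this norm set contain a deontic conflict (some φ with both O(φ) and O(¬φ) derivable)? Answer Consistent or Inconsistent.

Premises 1 and 2 cover both cases: O(~t ⊃ j) and O(t ⊃ j). Since ~t ∨ t is a tautology, O(j) follows.
The contrapositive of premise 9 (O(~q ⊃ ~j)) is O(j ⊃ q), and O(j) is already established, so O(q).
Premise 10, O(~b ⊃ ~q), contraposes to O(q ⊃ b); with O(q) we get O(b).
Premise 4, O(a ⊃ ~b), contraposes to O(b ⊃ ~a); with O(b) we get O(~a).
Premise 7, O(g ⊃ a), contraposes to O(~a ⊃ ~g); with O(~a) we get O(~g).
Premise 6 is O(~g ⊃ ~v); since O(~g), deontic closure gives O(~v).
But premise 3 directly asserts O(v).
We now have both O(~v) and O(v) — v is simultaneously obligatory and forbidden, violating the D-axiom.

Inconsistent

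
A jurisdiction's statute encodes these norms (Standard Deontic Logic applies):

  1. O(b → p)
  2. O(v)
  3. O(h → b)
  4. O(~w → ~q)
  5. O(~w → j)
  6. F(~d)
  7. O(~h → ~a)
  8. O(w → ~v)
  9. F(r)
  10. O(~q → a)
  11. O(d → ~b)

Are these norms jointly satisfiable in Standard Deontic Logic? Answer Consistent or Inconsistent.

Premise 6, F(~d), is equivalent to O(d).
With premise 11, O(d → ~b), the K-axiom yields O(~b).
Premise 3, O(h → b), contraposes to O(~b → ~h); with O(~b) we get O(~h).
With premise 7, O(~h → ~a), the K-axiom yields O(~a).
The contrapositive of premise 10 (O(~q → a)) is O(~a → q), and O(~a) is already established, so O(q).
Premise 4 is O(~w → ~q); contrapositively O(q → w). Since O(q) holds, K gives O(w).
From O(w) and premise 8, O(w → ~v), we obtain O(~v).
Yet premise 2 states O(v).
We now have both O(~v) and O(v) — v is simultaneously obligatory and forbidden, violating the D-axiom.

Inconsistent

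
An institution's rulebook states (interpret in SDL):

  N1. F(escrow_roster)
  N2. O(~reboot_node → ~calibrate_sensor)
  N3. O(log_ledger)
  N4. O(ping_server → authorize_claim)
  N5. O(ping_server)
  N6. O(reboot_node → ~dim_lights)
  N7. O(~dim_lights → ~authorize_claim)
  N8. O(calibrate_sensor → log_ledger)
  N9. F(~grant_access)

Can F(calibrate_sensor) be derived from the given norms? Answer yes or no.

Yes

Premise 5 gives O(ping_server).
Applying K to premise 4 (O(ping_server → authorize_claim)) and O(ping_server) yields O(authorize_claim).
The contrapositive of premise 7 (O(~dim_lights → ~authorize_claim)) is O(authorize_claim → dim_lights), and O(authorize_claim) is already established, so O(dim_lights).
Premise 6, O(reboot_node → ~dim_lights), contraposes to O(dim_lights → ~reboot_node); with O(dim_lights) we get O(~reboot_node).
With premise 2, O(~reboot_node → ~calibrate_sensor), the K-axiom yields O(~calibrate_sensor).
Premises 1, 3, 8, 9 do not contribute to this derivation.
So O(~calibrate_sensor) holds, i.e. F(calibrate_sensor). The claim follows.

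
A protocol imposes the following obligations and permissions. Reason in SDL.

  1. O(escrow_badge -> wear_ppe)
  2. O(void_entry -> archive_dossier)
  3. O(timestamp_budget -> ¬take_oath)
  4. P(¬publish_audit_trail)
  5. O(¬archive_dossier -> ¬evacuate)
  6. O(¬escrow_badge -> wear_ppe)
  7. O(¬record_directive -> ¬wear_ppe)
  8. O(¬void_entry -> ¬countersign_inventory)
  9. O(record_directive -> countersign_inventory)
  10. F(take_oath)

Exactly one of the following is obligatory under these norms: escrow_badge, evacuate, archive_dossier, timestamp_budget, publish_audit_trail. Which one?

Premises 1 and 6 cover both cases: O(escrow_badge -> wear_ppe) and O(¬escrow_badge -> wear_ppe). Since escrow_badge ∨ ¬escrow_badge is a tautology, O(wear_ppe) follows.
Premise 7 is O(¬record_directive -> ¬wear_ppe); contrapositively O(wear_ppe -> record_directive). Since O(wear_ppe) holds, K gives O(record_directive).
From O(record_directive) and premise 9, O(record_directive -> countersign_inventory), we obtain O(countersign_inventory).
Premise 8 is O(¬void_entry -> ¬countersign_inventory); contrapositively O(countersign_inventory -> void_entry). Since O(countersign_inventory) holds, K gives O(void_entry).
With premise 2, O(void_entry -> archive_dossier), the K-axiom yields O(archive_dossier).
So O(archive_dossier) holds — archive_dossier is obligatory. None of the other listed options is made obligatory by any chain of premises.

archive_dossier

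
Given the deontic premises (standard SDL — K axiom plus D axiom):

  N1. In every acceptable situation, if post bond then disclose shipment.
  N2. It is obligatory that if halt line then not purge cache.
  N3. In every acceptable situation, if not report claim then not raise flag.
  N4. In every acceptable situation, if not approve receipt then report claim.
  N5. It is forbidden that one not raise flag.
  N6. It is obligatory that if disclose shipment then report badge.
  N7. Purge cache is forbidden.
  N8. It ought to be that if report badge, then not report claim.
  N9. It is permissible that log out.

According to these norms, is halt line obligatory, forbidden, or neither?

Premise 2 is O(halt_line → ¬purge_cache); even if O(¬purge_cache) held, inferring O(halt_line) would be affirming the consequent — invalid.
No premise or chain of K-axiom applications forces O(halt_line), and none forces O(¬halt_line). So halt_line is neither obligatory nor forbidden under these norms.

Neither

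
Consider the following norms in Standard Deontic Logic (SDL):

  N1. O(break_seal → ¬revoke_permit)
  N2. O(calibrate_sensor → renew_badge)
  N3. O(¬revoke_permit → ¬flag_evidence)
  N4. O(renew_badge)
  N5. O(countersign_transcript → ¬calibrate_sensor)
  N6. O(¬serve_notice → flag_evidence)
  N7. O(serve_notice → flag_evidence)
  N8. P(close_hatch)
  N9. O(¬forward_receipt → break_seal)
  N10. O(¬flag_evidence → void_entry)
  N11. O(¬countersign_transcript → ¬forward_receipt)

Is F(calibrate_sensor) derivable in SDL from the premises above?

Yes

By case analysis on serve_notice: premise 7 gives O(serve_notice → flag_evidence) and premise 6 gives O(¬serve_notice → flag_evidence), so O(flag_evidence) either way.
The contrapositive of premise 3 (O(¬revoke_permit → ¬flag_evidence)) is O(flag_evidence → revoke_permit), and O(flag_evidence) is already established, so O(revoke_permit).
Premise 1 is O(break_seal → ¬revoke_permit); contrapositively O(revoke_permit → ¬break_seal). Since O(revoke_permit) holds, K gives O(¬break_seal).
Premise 9, O(¬forward_receipt → break_seal), contraposes to O(¬break_seal → forward_receipt); with O(¬break_seal) we get O(forward_receipt).
Premise 11 is O(¬countersign_transcript → ¬forward_receipt); contrapositively O(forward_receipt → countersign_transcript). Since O(forward_receipt) holds, K gives O(countersign_transcript).
From O(countersign_transcript) and premise 5, O(countersign_transcript → ¬calibrate_sensor), we obtain O(¬calibrate_sensor).
Premises 2, 4, 8, 10 do not contribute to this derivation.
So O(¬calibrate_sensor) holds, i.e. F(calibrate_sensor). The claim follows.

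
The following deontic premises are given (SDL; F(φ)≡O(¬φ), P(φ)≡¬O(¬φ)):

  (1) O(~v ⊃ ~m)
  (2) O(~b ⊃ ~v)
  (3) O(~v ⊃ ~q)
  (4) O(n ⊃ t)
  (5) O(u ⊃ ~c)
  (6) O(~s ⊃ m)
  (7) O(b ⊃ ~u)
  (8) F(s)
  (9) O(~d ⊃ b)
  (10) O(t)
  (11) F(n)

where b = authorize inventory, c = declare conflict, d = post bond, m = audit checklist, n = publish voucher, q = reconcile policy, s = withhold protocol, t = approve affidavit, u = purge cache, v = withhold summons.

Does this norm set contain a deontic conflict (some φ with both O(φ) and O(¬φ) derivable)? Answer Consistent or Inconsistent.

Consistent

Premise 4 is O(n ⊃ t); even if O(t) held, inferring O(n) would be affirming the consequent — invalid.
So O(n) is not derivable, and the apparent clash with O(~n) does not arise.
A world satisfying every obligation exists (e.g. b=true, c=false, d=false, m=true, n=false, q=false, s=false, t=true, u=false, v=true); no atom is both obligatory and forbidden, so the set is consistent.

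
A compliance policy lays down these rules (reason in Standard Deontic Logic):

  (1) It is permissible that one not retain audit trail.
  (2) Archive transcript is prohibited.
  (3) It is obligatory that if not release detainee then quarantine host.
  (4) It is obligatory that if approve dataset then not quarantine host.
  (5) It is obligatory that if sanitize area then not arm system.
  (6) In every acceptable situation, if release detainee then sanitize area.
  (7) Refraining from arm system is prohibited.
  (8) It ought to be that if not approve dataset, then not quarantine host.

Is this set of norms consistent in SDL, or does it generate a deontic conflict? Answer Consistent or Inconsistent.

Premises 4 and 8 cover both cases: O(approve_dataset → ¬quarantine_host) and O(¬approve_dataset → ¬quarantine_host). Since approve_dataset ∨ ¬approve_dataset is a tautology, O(¬quarantine_host) follows.
The contrapositive of premise 3 (O(¬release_detainee → quarantine_host)) is O(¬quarantine_host → release_detainee), and O(¬quarantine_host) is already established, so O(release_detainee).
With premise 6, O(release_detainee → sanitize_area), the K-axiom yields O(sanitize_area).
With premise 5, O(sanitize_area → ¬arm_system), the K-axiom yields O(¬arm_system).
Yet premise 7 is F(¬arm_system), i.e. O(arm_system).
We now have both O(¬arm_system) and O(arm_system) — arm_system is simultaneously obligatory and forbidden, violating the D-axiom.

Inconsistent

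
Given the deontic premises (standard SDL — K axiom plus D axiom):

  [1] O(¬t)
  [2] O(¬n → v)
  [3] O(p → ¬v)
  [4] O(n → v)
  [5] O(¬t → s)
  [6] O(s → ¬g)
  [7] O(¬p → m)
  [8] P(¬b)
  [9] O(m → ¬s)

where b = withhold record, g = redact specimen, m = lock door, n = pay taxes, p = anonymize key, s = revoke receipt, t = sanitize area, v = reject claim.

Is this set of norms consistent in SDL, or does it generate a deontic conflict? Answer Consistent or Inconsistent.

Premises 2 and 4 are O(¬n → v) and O(n → v); every ideal world satisfies ¬n or n, so in either case v holds — hence O(v).
Premise 3, O(p → ¬v), contraposes to O(v → ¬p); with O(v) we get O(¬p).
Applying K to premise 7 (O(¬p → m)) and O(¬p) yields O(m).
From O(m) and premise 9, O(m → ¬s), we obtain O(¬s).
The contrapositive of premise 5 (O(¬t → s)) is O(¬s → t), and O(¬s) is already established, so O(t).
But premise 1 directly asserts O(¬t).
We now have both O(t) and O(¬t) — t is simultaneously obligatory and forbidden, violating the D-axiom.

Inconsistent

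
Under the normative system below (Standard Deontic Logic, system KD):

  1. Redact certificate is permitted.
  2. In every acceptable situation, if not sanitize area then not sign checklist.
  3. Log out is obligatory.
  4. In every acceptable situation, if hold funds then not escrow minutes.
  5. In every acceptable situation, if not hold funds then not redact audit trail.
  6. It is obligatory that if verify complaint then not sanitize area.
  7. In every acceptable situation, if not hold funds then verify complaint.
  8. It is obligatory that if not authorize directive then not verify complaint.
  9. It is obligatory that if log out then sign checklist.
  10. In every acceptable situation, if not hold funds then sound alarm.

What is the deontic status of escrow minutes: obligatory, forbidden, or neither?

Forbidden

Premise 3 states O(log_out) outright.
From O(log_out) and premise 9, O(log_out → sign_checklist), we obtain O(sign_checklist).
Premise 2, O(¬sanitize_area → ¬sign_checklist), contraposes to O(sign_checklist → sanitize_area); with O(sign_checklist) we get O(sanitize_area).
Premise 6, O(verify_complaint → ¬sanitize_area), contraposes to O(sanitize_area → ¬verify_complaint); with O(sanitize_area) we get O(¬verify_complaint).
Premise 7, O(¬hold_funds → verify_complaint), contraposes to O(¬verify_complaint → hold_funds); with O(¬verify_complaint) we get O(hold_funds).
Premise 4 is O(hold_funds → ¬escrow_minutes); since O(hold_funds), deontic closure gives O(¬escrow_minutes).
Premises 1, 5, 8, 10 do not contribute to this derivation.
Thus O(¬escrow_minutes), which is F(escrow_minutes): escrow_minutes is forbidden.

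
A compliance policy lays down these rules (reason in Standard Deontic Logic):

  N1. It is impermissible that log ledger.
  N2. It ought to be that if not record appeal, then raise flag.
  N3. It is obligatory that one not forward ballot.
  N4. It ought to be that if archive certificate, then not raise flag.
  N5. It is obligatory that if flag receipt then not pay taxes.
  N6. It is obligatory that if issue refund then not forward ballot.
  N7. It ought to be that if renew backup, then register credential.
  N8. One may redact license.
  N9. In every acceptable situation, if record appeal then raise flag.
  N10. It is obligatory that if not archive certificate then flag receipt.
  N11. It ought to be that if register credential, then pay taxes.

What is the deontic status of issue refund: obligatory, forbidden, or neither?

Neither

Premise 6 is O(issue_refund → ¬forward_ballot); even if O(¬forward_ballot) held, inferring O(issue_refund) would be affirming the consequent — invalid.
No premise or chain of K-axiom applications forces O(issue_refund), and none forces O(¬issue_refund). So issue_refund is neither obligatory nor forbidden under these norms.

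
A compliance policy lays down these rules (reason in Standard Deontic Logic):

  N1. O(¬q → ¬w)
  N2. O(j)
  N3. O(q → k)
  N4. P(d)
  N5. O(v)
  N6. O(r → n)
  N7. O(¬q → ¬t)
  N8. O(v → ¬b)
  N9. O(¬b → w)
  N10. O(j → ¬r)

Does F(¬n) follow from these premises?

No

Premise 6 is O(r → n), but O(r) is not derivable from the premises, so it does not yield O(n).
No other premise forces O(n). An ideal world satisfying every premise can still have ¬n true, so F(¬n) is not derivable.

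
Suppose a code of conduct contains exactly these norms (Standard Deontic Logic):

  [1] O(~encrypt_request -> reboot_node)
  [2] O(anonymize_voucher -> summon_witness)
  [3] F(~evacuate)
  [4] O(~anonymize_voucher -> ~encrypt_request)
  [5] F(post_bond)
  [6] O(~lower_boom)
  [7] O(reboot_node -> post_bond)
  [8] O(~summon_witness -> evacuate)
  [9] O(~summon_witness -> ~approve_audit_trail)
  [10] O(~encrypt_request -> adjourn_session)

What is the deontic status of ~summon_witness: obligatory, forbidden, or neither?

Forbidden

Premise 5, F(post_bond), is equivalent to O(~post_bond).
Premise 7, O(reboot_node -> post_bond), contraposes to O(~post_bond -> ~reboot_node); with O(~post_bond) we get O(~reboot_node).
Premise 1, O(~encrypt_request -> reboot_node), contraposes to O(~reboot_node -> encrypt_request); with O(~reboot_node) we get O(encrypt_request).
The contrapositive of premise 4 (O(~anonymize_voucher -> ~encrypt_request)) is O(encrypt_request -> anonymize_voucher), and O(encrypt_request) is already established, so O(anonymize_voucher).
From O(anonymize_voucher) and premise 2, O(anonymize_voucher -> summon_witness), we obtain O(summon_witness).
Premises 3, 6, 8, 9, 10 do not contribute to this derivation.
Thus O(summon_witness), which is F(~summon_witness): ~summon_witness is forbidden.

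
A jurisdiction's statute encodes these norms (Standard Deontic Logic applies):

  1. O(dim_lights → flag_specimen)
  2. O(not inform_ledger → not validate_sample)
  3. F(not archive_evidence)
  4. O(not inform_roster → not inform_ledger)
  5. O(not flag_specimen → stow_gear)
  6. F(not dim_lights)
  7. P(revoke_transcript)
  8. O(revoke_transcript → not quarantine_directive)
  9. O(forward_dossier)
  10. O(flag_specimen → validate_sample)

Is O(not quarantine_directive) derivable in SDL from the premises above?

No

Premise 8 is O(revoke_transcript → not quarantine_directive), but O(revoke_transcript) is not derivable from the premises (the permission P(revoke_transcript) asserts only not O(not revoke_transcript), not O(revoke_transcript)), so it does not yield O(not quarantine_directive).
No other premise forces O(not quarantine_directive). An ideal world satisfying every premise can still have not quarantine_directive false, so O(not quarantine_directive) is not derivable.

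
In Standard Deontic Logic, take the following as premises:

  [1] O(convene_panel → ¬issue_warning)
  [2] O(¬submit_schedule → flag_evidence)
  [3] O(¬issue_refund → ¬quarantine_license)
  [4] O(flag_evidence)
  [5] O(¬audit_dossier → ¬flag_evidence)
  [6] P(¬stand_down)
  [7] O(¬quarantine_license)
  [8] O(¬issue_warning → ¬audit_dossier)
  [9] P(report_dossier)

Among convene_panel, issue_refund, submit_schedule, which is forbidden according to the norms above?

convene_panel

Premise 4 states O(flag_evidence) outright.
Premise 5 is O(¬audit_dossier → ¬flag_evidence); contrapositively O(flag_evidence → audit_dossier). Since O(flag_evidence) holds, K gives O(audit_dossier).
Premise 8 is O(¬issue_warning → ¬audit_dossier); contrapositively O(audit_dossier → issue_warning). Since O(audit_dossier) holds, K gives O(issue_warning).
Premise 1 is O(convene_panel → ¬issue_warning); contrapositively O(issue_warning → ¬convene_panel). Since O(issue_warning) holds, K gives O(¬convene_panel).
So O(¬convene_panel) holds, i.e. convene_panel is forbidden. None of the other listed options is forbidden under the premises.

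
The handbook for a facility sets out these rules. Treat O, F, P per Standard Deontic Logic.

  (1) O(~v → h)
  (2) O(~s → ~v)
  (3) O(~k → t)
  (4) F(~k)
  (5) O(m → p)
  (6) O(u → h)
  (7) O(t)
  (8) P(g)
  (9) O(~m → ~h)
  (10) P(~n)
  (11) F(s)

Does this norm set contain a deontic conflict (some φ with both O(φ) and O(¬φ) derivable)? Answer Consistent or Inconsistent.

Consistent

Premise 3 is O(~k → t); even if O(t) held, inferring O(~k) would be affirming the consequent — invalid.
So O(~k) is not derivable, and the apparent clash with O(k) does not arise.
A world satisfying every obligation exists (e.g. g=false, h=true, k=true, m=true, n=false, p=true, s=false, t=true, u=false, v=false); no atom is both obligatory and forbidden, so the set is consistent.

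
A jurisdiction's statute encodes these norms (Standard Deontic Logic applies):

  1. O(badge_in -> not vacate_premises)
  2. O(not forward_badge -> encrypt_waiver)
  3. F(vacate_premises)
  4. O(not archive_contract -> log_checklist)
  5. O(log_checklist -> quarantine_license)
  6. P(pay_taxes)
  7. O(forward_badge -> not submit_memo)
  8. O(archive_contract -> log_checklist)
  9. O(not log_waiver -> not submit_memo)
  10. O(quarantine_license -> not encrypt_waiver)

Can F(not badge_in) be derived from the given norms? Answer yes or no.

No

Premise 1 is O(badge_in -> not vacate_premises); even if O(not vacate_premises) held, inferring O(badge_in) would be affirming the consequent — invalid.
No other premise forces O(badge_in). An ideal world satisfying every premise can still have not badge_in true, so F(not badge_in) is not derivable.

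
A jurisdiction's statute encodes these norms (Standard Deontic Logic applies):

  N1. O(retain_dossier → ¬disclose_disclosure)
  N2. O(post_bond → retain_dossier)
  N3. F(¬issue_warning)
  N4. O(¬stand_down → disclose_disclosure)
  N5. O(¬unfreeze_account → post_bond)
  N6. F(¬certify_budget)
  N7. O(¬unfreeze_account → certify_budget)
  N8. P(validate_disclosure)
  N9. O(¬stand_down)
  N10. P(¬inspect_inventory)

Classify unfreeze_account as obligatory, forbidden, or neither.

Obligatory

Premise 9 gives O(¬stand_down).
From O(¬stand_down) and premise 4, O(¬stand_down → disclose_disclosure), we obtain O(disclose_disclosure).
The contrapositive of premise 1 (O(retain_dossier → ¬disclose_disclosure)) is O(disclose_disclosure → ¬retain_dossier), and O(disclose_disclosure) is already established, so O(¬retain_dossier).
Premise 2 is O(post_bond → retain_dossier); contrapositively O(¬retain_dossier → ¬post_bond). Since O(¬retain_dossier) holds, K gives O(¬post_bond).
Premise 5, O(¬unfreeze_account → post_bond), contraposes to O(¬post_bond → unfreeze_account); with O(¬post_bond) we get O(unfreeze_account).
Premises 3, 6, 7, 8, 10 do not contribute to this derivation.
Hence unfreeze_account is obligatory.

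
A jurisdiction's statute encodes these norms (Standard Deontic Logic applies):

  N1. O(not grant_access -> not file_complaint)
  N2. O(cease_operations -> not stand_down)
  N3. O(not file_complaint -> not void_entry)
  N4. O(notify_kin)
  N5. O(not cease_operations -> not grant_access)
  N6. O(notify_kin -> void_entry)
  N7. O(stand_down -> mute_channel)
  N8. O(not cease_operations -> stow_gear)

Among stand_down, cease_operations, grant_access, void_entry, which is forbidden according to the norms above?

stand_down

Premise 4 gives O(notify_kin).
From O(notify_kin) and premise 6, O(notify_kin -> void_entry), we obtain O(void_entry).
Premise 3, O(not file_complaint -> not void_entry), contraposes to O(void_entry -> file_complaint); with O(void_entry) we get O(file_complaint).
Premise 1 is O(not grant_access -> not file_complaint); contrapositively O(file_complaint -> grant_access). Since O(file_complaint) holds, K gives O(grant_access).
The contrapositive of premise 5 (O(not cease_operations -> not grant_access)) is O(grant_access -> cease_operations), and O(grant_access) is already established, so O(cease_operations).
Applying K to premise 2 (O(cease_operations -> not stand_down)) and O(cease_operations) yields O(not stand_down).
So O(not stand_down) holds, i.e. stand_down is forbidden. None of the other listed options is forbidden under the premises.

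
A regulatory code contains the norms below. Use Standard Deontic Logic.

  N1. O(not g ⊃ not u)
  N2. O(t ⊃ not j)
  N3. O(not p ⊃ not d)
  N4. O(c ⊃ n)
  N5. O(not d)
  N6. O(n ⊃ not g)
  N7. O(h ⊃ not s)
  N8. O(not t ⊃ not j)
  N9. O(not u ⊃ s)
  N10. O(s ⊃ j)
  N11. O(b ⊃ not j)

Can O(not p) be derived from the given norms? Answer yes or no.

No

Premise 3 is O(not p ⊃ not d); even if O(not d) held, inferring O(not p) would be affirming the consequent — invalid.
No other premise forces O(not p). An ideal world satisfying every premise can still have not p false, so O(not p) is not derivable.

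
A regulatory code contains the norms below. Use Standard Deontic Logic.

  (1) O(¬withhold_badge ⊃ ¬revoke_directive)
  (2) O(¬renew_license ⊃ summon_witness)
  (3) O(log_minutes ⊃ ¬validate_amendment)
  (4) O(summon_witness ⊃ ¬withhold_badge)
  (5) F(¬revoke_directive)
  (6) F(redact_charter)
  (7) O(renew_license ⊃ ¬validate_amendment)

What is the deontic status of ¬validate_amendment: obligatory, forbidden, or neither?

Premise 5, F(¬revoke_directive), is equivalent to O(revoke_directive).
The contrapositive of premise 1 (O(¬withhold_badge ⊃ ¬revoke_directive)) is O(revoke_directive ⊃ withhold_badge), and O(revoke_directive) is already established, so O(withhold_badge).
Premise 4, O(summon_witness ⊃ ¬withhold_badge), contraposes to O(withhold_badge ⊃ ¬summon_witness); with O(withhold_badge) we get O(¬summon_witness).
Premise 2 is O(¬renew_license ⊃ summon_witness); contrapositively O(¬summon_witness ⊃ renew_license). Since O(¬summon_witness) holds, K gives O(renew_license).
With premise 7, O(renew_license ⊃ ¬validate_amendment), the K-axiom yields O(¬validate_amendment).
Premises 3, 6 do not contribute to this derivation.
Hence ¬validate_amendment is obligatory.

Obligatory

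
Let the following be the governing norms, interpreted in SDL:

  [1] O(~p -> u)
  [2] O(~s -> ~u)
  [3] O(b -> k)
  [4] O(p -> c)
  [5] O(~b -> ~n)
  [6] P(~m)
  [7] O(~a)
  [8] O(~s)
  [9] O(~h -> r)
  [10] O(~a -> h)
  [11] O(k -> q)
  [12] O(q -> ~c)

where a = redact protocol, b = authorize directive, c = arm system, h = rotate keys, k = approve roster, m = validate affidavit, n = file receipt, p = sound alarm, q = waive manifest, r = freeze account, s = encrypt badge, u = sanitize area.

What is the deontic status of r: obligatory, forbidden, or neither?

Premise 9 is O(~h -> r), but O(~h) is not derivable from the premises, so it does not yield O(r).
No premise or chain of K-axiom applications forces O(r), and none forces O(~r). So r is neither obligatory nor forbidden under these norms.

Neither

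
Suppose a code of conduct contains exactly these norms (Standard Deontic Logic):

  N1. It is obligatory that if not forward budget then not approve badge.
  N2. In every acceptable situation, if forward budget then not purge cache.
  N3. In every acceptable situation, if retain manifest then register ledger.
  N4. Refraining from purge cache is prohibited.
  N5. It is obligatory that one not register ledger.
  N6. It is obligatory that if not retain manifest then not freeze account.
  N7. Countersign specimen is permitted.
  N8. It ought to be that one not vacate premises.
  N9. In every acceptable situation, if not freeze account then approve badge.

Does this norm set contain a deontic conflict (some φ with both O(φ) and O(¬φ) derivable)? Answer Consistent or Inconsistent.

From premise 5 we have O(¬register_ledger).
The contrapositive of premise 3 (O(retain_manifest → register_ledger)) is O(¬register_ledger → ¬retain_manifest), and O(¬register_ledger) is already established, so O(¬retain_manifest).
Applying K to premise 6 (O(¬retain_manifest → ¬freeze_account)) and O(¬retain_manifest) yields O(¬freeze_account).
Applying K to premise 9 (O(¬freeze_account → approve_badge)) and O(¬freeze_account) yields O(approve_badge).
Premise 1, O(¬forward_budget → ¬approve_badge), contraposes to O(approve_badge → forward_budget); with O(approve_badge) we get O(forward_budget).
With premise 2, O(forward_budget → ¬purge_cache), the K-axiom yields O(¬purge_cache).
But premise 4, F(¬purge_cache), means O(purge_cache).
We now have both O(¬purge_cache) and O(purge_cache) — purge_cache is simultaneously obligatory and forbidden, violating the D-axiom.

Inconsistent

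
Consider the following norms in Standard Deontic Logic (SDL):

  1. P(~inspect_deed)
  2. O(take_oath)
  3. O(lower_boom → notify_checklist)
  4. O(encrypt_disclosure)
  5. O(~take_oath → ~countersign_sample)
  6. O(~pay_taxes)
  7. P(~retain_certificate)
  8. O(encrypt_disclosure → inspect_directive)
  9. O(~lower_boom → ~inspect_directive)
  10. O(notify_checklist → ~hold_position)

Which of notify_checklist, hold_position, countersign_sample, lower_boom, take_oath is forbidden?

Premise 4 gives O(encrypt_disclosure).
Premise 8 is O(encrypt_disclosure → inspect_directive); since O(encrypt_disclosure), deontic closure gives O(inspect_directive).
The contrapositive of premise 9 (O(~lower_boom → ~inspect_directive)) is O(inspect_directive → lower_boom), and O(inspect_directive) is already established, so O(lower_boom).
Premise 3 is O(lower_boom → notify_checklist); since O(lower_boom), deontic closure gives O(notify_checklist).
Premise 10 is O(notify_checklist → ~hold_position); since O(notify_checklist), deontic closure gives O(~hold_position).
So O(~hold_position) holds, i.e. hold_position is forbidden. None of the other listed options is forbidden under the premises.

hold_position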